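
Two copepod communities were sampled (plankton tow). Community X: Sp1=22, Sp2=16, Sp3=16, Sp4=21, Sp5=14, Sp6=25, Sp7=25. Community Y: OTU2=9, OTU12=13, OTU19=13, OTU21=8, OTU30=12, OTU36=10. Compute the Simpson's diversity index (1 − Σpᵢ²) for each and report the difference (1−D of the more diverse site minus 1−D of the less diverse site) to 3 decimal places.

Community X: N=139, proportions 0.158273, 0.115108, 0.115108, 0.151079, 0.100719, 0.179856, 0.179856, giving 1−D = 0.850784 (working shown to 6 dp, full precision carried).
Community Y: N=65, proportions 0.138462, 0.2, 0.2, 0.123077, 0.184615, 0.153846, giving 1−D = 0.827929.
Difference = |0.850784 − 0.827929| = 0.022855, i.e. 0.023 to 3 decimal places.

0.023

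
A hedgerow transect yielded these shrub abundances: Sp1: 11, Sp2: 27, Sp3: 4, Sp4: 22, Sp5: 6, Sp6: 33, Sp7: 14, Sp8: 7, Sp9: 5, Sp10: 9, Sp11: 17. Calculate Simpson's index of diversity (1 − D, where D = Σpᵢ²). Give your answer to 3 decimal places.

Total N = 11+27+4+22+6+33+14+7+5+9+17 = 155, so the proportions are 0.07097, 0.17419, 0.02581, 0.14194, 0.03871, 0.2129, 0.09032, 0.04516, 0.03226, 0.05806, 0.10968 (working shown to 5 dp, full precision carried).
D = 0.07097² + 0.17419² + 0.02581² + 0.14194² + 0.03871² + 0.2129² + 0.09032² + 0.04516² + 0.03226² + 0.05806² + 0.10968² = 0.00504 + 0.03034 + 0.00067 + 0.02015 + 0.00150 + 0.04533 + 0.00816 + 0.00204 + 0.00104 + 0.00337 + 0.01203 = 0.12966.
So 1 − D = 0.87034, i.e. 0.870 to 3 decimal places.

0.870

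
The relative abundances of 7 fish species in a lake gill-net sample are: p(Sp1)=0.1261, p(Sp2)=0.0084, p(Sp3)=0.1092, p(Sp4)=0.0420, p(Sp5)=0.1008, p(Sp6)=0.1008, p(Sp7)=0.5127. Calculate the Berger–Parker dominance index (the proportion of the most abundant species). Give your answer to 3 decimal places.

The largest proportion is 0.5127, i.e. d = 0.513 to 3 decimal places.

0.513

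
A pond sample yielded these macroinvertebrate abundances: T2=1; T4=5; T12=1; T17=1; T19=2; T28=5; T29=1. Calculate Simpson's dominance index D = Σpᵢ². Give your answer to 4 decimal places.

Total N = 1+5+1+1+2+5+1 = 16, so the proportions are 0.0625, 0.3125, 0.0625, 0.0625, 0.125, 0.3125, 0.0625 (working shown to 6 dp, full precision carried).
D = 0.0625² + 0.3125² + 0.0625² + 0.0625² + 0.125² + 0.3125² + 0.0625² = 0.003906 + 0.097656 + 0.003906 + 0.003906 + 0.015625 + 0.097656 + 0.003906 = 0.226562.
To 4 decimal places, D = 0.2266.

0.2266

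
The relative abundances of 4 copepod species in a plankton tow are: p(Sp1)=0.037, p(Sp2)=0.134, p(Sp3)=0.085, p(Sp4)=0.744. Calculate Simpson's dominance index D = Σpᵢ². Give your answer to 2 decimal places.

D = 0.037² + 0.134² + 0.085² + 0.744² = 0.0014 + 0.0180 + 0.0072 + 0.5535 = 0.5801 (working shown to 4 dp, full precision carried).
To 2 decimal places, D = 0.58.

0.58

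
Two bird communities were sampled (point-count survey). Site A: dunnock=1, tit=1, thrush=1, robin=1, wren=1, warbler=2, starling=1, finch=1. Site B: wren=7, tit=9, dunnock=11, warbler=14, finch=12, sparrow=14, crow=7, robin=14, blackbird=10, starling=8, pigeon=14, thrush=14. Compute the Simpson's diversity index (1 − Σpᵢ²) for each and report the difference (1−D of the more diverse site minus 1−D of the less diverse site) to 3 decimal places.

Site A: N=9, proportions 0.11111, 0.11111, 0.11111, 0.11111, 0.11111, 0.22222, 0.11111, 0.11111, giving 1−D = 0.86420 (working shown to 5 dp, full precision carried).
Site B: N=134, proportions 0.05224, 0.06716, 0.08209, 0.10448, 0.08955, 0.10448, 0.05224, 0.10448, 0.07463, 0.0597, 0.10448, 0.10448, giving 1−D = 0.91156.
Difference = |0.86420 − 0.91156| = 0.04736, i.e. 0.047 to 3 decimal places.

0.047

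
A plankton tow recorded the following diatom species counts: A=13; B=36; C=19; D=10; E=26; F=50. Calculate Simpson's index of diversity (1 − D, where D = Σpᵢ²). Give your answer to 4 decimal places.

Total N = 13+36+19+10+26+50 = 154, so the proportions are 0.084416, 0.233766, 0.123377, 0.064935, 0.168831, 0.324675 (working shown to 6 dp, full precision carried).
D = 0.084416² + 0.233766² + 0.123377² + 0.064935² + 0.168831² + 0.324675² = 0.007126 + 0.054647 + 0.015222 + 0.004217 + 0.028504 + 0.105414 = 0.215129.
So 1 − D = 0.784871, i.e. 0.7849 to 4 decimal places.

0.7849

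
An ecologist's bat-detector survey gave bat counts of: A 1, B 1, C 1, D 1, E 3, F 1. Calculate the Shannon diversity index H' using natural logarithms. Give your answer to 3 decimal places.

1.667

Total N = 1+1+1+1+3+1 = 8, so the proportions are 0.125, 0.125, 0.125, 0.125, 0.375, 0.125 (working shown to 5 dp, full precision carried).
Each pᵢ ln pᵢ term: 0.125×(-2.07944)=-0.25993, 0.125×(-2.07944)=-0.25993, 0.125×(-2.07944)=-0.25993, 0.125×(-2.07944)=-0.25993, 0.375×(-0.98083)=-0.36781, 0.125×(-2.07944)=-0.25993.
Sum = -1.66746, so H' = 1.667.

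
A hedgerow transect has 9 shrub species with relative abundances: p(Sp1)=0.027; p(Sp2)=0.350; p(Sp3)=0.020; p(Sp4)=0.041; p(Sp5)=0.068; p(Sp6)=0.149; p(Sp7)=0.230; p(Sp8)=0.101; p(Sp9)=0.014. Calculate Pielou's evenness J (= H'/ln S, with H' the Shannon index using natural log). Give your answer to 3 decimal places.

0.806

H' = −Σ pᵢ ln pᵢ = −((-0.09752) + (-0.36744) + (-0.07824) + (-0.13096) + (-0.18280) + (-0.28367) + (-0.33803) + (-0.23156) + (-0.05976)) = 1.76997 (working shown to 5 dp, full precision carried).
With S = 9 species, ln S = 2.19722, so J = 1.76997/2.19722 = 0.80555, i.e. 0.806 to 3 decimal places.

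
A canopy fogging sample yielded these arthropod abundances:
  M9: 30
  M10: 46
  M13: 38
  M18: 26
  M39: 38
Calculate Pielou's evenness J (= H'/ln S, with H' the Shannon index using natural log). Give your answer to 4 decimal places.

Total N = 30+46+38+26+38 = 178, so the proportions are 0.168539, 0.258427, 0.213483, 0.146067, 0.213483 (working shown to 6 dp, full precision carried).
H' = −Σ pᵢ ln pᵢ = −((-0.300099) + (-0.349688) + (-0.329660) + (-0.280988) + (-0.329660)) = 1.590095.
With S = 5 species, ln S = 1.609438, so J = 1.590095/1.609438 = 0.987982, i.e. 0.9880 to 4 decimal places.

0.9880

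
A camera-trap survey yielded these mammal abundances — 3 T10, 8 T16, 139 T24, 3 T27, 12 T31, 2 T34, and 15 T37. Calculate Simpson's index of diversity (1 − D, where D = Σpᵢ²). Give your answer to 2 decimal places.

Total N = 3+8+139+3+12+2+15 = 182, so the proportions are 0.0165, 0.044, 0.7637, 0.0165, 0.0659, 0.011, 0.0824 (working shown to 4 dp, full precision carried).
D = 0.0165² + 0.044² + 0.7637² + 0.0165² + 0.0659² + 0.011² + 0.0824² = 0.0003 + 0.0019 + 0.5833 + 0.0003 + 0.0043 + 0.0001 + 0.0068 = 0.5970.
So 1 − D = 0.4030, i.e. 0.40 to 2 decimal places.

0.40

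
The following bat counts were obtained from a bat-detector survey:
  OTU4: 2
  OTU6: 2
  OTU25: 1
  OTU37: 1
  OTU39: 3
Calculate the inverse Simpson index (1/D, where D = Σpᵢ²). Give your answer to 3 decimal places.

4.263

Total N = 2+2+1+1+3 = 9, so the proportions are 0.2222222, 0.2222222, 0.1111111, 0.1111111, 0.3333333 (working shown to 7 dp, full precision carried).
D = 0.2222222² + 0.2222222² + 0.1111111² + 0.1111111² + 0.3333333² = 0.0493827 + 0.0493827 + 0.0123457 + 0.0123457 + 0.1111111 = 0.2345679.
So 1/D = 4.26316, i.e. 4.263 to 3 decimal places.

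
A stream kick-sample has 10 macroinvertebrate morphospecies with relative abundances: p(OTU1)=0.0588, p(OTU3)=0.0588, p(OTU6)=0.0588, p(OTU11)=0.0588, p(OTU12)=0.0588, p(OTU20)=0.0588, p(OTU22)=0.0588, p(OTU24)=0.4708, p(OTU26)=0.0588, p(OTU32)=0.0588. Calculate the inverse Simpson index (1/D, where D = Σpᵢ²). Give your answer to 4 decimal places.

3.9562

D = 0.0588² + 0.0588² + 0.0588² + 0.0588² + 0.0588² + 0.0588² + 0.0588² + 0.4708² + 0.0588² + 0.0588² = 0.00345744 + 0.00345744 + 0.00345744 + 0.00345744 + 0.00345744 + 0.00345744 + 0.00345744 + 0.22165264 + 0.00345744 + 0.00345744 = 0.25276960 (working shown to 8 dp, full precision carried).
So 1/D = 3.956172, i.e. 3.9562 to 4 decimal places.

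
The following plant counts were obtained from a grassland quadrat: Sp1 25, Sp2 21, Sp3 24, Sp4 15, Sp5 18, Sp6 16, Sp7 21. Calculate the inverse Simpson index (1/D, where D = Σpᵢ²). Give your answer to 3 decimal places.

6.787

Total N = 25+21+24+15+18+16+21 = 140, so the proportions are 0.1785714, 0.15, 0.1714286, 0.1071429, 0.1285714, 0.1142857, 0.15 (working shown to 7 dp, full precision carried).
D = 0.1785714² + 0.15² + 0.1714286² + 0.1071429² + 0.1285714² + 0.1142857² + 0.15² = 0.0318878 + 0.0225000 + 0.0293878 + 0.0114796 + 0.0165306 + 0.0130612 + 0.0225000 = 0.1473469.
So 1/D = 6.78670, i.e. 6.787 to 3 decimal places.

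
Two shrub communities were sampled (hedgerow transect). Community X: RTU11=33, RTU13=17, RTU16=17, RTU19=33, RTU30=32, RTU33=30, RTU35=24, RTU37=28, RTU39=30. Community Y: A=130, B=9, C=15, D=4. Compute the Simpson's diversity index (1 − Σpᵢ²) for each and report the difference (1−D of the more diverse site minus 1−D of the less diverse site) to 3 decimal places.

Community X: N=244, proportions 0.135246, 0.069672, 0.069672, 0.135246, 0.131148, 0.122951, 0.098361, 0.114754, 0.122951, giving 1−D = 0.883432 (working shown to 6 dp, full precision carried).
Community Y: N=158, proportions 0.822785, 0.056962, 0.094937, 0.025316, giving 1−D = 0.310127.
Difference = |0.883432 − 0.310127| = 0.573305, i.e. 0.573 to 3 decimal places.

0.573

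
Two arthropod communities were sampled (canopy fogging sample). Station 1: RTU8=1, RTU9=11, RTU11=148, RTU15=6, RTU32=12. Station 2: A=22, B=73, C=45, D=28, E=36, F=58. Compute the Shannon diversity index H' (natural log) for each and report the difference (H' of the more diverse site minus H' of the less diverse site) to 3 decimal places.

1.061

Station 1: N=178, proportions 0.00562, 0.0618, 0.83146, 0.03371, 0.06742, giving H' = 0.65070 (working shown to 5 dp, full precision carried).
Station 2: N=262, proportions 0.08397, 0.27863, 0.17176, 0.10687, 0.1374, 0.22137, giving H' = 1.71216.
Difference = |0.65070 − 1.71216| = 1.06146, i.e. 1.061 to 3 decimal places.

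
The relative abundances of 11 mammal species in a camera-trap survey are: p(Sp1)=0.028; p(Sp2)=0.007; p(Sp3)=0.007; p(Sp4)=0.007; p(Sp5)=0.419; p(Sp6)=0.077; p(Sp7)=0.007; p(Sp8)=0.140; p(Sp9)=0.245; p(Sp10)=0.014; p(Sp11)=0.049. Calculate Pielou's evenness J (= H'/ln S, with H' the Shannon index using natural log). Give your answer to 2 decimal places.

0.68

H' = −Σ pᵢ ln pᵢ = −((-0.1001) + (-0.0347) + (-0.0347) + (-0.0347) + (-0.3645) + (-0.1974) + (-0.0347) + (-0.2753) + (-0.3446) + (-0.0598) + (-0.1478)) = 1.6283 (working shown to 4 dp, full precision carried).
With S = 11 species, ln S = 2.3979, so J = 1.6283/2.3979 = 0.6791, i.e. 0.68 to 2 decimal places.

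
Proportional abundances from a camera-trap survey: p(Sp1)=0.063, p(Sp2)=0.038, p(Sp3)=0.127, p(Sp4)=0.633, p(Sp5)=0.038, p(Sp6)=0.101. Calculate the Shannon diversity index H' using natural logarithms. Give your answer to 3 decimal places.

1.206

Each pᵢ ln pᵢ term (working shown to 5 dp, full precision carried): 0.063×(-2.76462)=-0.17417, 0.038×(-3.27017)=-0.12427, 0.127×(-2.06357)=-0.26207, 0.633×(-0.45728)=-0.28946, 0.038×(-3.27017)=-0.12427, 0.101×(-2.29263)=-0.23156.
Sum = -1.20579, so H' = 1.206.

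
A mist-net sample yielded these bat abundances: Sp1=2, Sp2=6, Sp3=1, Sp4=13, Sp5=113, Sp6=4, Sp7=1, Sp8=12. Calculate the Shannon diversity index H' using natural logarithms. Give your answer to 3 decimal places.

Total N = 2+6+1+13+113+4+1+12 = 152, so the proportions are 0.01316, 0.03947, 0.00658, 0.08553, 0.74342, 0.02632, 0.00658, 0.07895 (working shown to 5 dp, full precision carried).
Each pᵢ ln pᵢ term: 0.01316×(-4.33073)=-0.05698, 0.03947×(-3.23212)=-0.12758, 0.00658×(-5.02388)=-0.03305, 0.08553×(-2.45893)=-0.21030, 0.74342×(-0.29649)=-0.22042, 0.02632×(-3.63759)=-0.09573, 0.00658×(-5.02388)=-0.03305, 0.07895×(-2.53897)=-0.20045.
Sum = -0.97756, so H' = 0.978.

0.978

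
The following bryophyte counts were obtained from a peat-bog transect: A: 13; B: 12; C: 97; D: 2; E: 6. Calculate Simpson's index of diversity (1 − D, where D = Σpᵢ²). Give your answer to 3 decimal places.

Total N = 13+12+97+2+6 = 130, so the proportions are 0.1, 0.09231, 0.74615, 0.01538, 0.04615 (working shown to 5 dp, full precision carried).
D = 0.1² + 0.09231² + 0.74615² + 0.01538² + 0.04615² = 0.01000 + 0.00852 + 0.55675 + 0.00024 + 0.00213 = 0.57763.
So 1 − D = 0.42237, i.e. 0.422 to 3 decimal places.

0.422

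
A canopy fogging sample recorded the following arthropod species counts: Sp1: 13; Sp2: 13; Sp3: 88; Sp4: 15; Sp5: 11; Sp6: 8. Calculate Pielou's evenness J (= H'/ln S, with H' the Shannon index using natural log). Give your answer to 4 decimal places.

Total N = 13+13+88+15+11+8 = 148, so the proportions are 0.087838, 0.087838, 0.594595, 0.101351, 0.074324, 0.054054 (working shown to 6 dp, full precision carried).
H' = −Σ pᵢ ln pᵢ = −((-0.213645) + (-0.213645) + (-0.309115) + (-0.232010) + (-0.193192) + (-0.157717)) = 1.319324.
With S = 6 species, ln S = 1.791759, so J = 1.319324/1.791759 = 0.736329, i.e. 0.7363 to 4 decimal places.

0.7363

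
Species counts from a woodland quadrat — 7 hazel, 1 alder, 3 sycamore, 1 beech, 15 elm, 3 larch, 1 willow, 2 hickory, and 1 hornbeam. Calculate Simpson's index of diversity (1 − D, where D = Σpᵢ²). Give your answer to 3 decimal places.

0.740

Total N = 7+1+3+1+15+3+1+2+1 = 34, so the proportions are 0.20588, 0.02941, 0.08824, 0.02941, 0.44118, 0.08824, 0.02941, 0.05882, 0.02941 (working shown to 5 dp, full precision carried).
D = 0.20588² + 0.02941² + 0.08824² + 0.02941² + 0.44118² + 0.08824² + 0.02941² + 0.05882² + 0.02941² = 0.04239 + 0.00087 + 0.00779 + 0.00087 + 0.19464 + 0.00779 + 0.00087 + 0.00346 + 0.00087 = 0.25952.
So 1 − D = 0.74048, i.e. 0.740 to 3 decimal places.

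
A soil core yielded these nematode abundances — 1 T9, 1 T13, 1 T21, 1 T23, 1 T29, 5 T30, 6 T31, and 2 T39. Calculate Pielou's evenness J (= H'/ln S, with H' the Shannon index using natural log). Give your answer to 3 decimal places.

0.851

Total N = 1+1+1+1+1+5+6+2 = 18, so the proportions are 0.05556, 0.05556, 0.05556, 0.05556, 0.05556, 0.27778, 0.33333, 0.11111 (working shown to 5 dp, full precision carried).
H' = −Σ pᵢ ln pᵢ = −((-0.16058) + (-0.16058) + (-0.16058) + (-0.16058) + (-0.16058) + (-0.35581) + (-0.36620) + (-0.24414)) = 1.76904.
With S = 8 species, ln S = 2.07944, so J = 1.76904/2.07944 = 0.85073, i.e. 0.851 to 3 decimal places.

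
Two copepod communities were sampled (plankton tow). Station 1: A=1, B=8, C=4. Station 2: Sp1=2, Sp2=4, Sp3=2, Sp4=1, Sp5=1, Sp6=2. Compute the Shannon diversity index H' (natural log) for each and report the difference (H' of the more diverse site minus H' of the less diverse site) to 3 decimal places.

Station 1: N=13, proportions 0.07692, 0.61538, 0.30769, giving H' = 0.85874 (working shown to 5 dp, full precision carried).
Station 2: N=12, proportions 0.16667, 0.33333, 0.16667, 0.08333, 0.08333, 0.16667, giving H' = 1.67623.
Difference = |0.85874 − 1.67623| = 0.81749, i.e. 0.817 to 3 decimal places.

0.817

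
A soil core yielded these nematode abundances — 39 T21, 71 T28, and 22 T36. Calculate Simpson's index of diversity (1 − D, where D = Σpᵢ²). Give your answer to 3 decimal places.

0.596

Total N = 39+71+22 = 132, so the proportions are 0.29545, 0.53788, 0.16667 (working shown to 5 dp, full precision carried).
D = 0.29545² + 0.53788² + 0.16667² = 0.08729 + 0.28931 + 0.02778 = 0.40438.
So 1 − D = 0.59562, i.e. 0.596 to 3 decimal places.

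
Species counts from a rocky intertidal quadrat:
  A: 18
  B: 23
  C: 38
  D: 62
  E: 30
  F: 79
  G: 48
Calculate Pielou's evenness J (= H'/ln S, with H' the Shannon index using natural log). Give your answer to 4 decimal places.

0.9423

Total N = 18+23+38+62+30+79+48 = 298, so the proportions are 0.060403, 0.077181, 0.127517, 0.208054, 0.100671, 0.265101, 0.161074 (working shown to 6 dp, full precision carried).
H' = −Σ pᵢ ln pᵢ = −((-0.169534) + (-0.197707) + (-0.262622) + (-0.326636) + (-0.231130) + (-0.351960) + (-0.294103)) = 1.833692.
With S = 7 species, ln S = 1.945910, so J = 1.833692/1.945910 = 0.942331, i.e. 0.9423 to 4 decimal places.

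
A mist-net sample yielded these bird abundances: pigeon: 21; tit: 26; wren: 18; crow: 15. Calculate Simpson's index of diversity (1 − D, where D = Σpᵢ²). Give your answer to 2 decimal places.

0.74

Total N = 21+26+18+15 = 80, so the proportions are 0.2625, 0.325, 0.225, 0.1875 (working shown to 4 dp, full precision carried).
D = 0.2625² + 0.325² + 0.225² + 0.1875² = 0.0689 + 0.1056 + 0.0506 + 0.0352 = 0.2603.
So 1 − D = 0.7397, i.e. 0.74 to 2 decimal places.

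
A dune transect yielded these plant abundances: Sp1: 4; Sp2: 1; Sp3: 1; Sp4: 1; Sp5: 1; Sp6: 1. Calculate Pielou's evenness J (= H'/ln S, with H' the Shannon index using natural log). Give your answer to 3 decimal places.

Total N = 4+1+1+1+1+1 = 9, so the proportions are 0.44444, 0.11111, 0.11111, 0.11111, 0.11111, 0.11111 (working shown to 5 dp, full precision carried).
H' = −Σ pᵢ ln pᵢ = −((-0.36041) + (-0.24414) + (-0.24414) + (-0.24414) + (-0.24414) + (-0.24414)) = 1.58109.
With S = 6 species, ln S = 1.79176, so J = 1.58109/1.79176 = 0.88243, i.e. 0.882 to 3 decimal places.

0.882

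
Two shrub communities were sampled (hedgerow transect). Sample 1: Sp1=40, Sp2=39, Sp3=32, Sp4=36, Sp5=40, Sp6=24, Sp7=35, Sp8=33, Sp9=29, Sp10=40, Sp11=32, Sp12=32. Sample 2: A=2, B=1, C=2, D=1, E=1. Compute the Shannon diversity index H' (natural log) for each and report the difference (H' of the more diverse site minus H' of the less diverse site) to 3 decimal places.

Sample 1: N=412, proportions 0.09709, 0.09466, 0.07767, 0.08738, 0.09709, 0.05825, 0.08495, 0.0801, 0.07039, 0.09709, 0.07767, 0.07767, giving H' = 2.47489 (working shown to 5 dp, full precision carried).
Sample 2: N=7, proportions 0.28571, 0.14286, 0.28571, 0.14286, 0.14286, giving H' = 1.54983.
Difference = |2.47489 − 1.54983| = 0.92506, i.e. 0.925 to 3 decimal places.

0.925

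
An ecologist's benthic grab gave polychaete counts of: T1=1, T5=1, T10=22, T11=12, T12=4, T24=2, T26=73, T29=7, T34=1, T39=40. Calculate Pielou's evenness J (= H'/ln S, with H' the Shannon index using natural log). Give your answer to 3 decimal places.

Total N = 1+1+22+12+4+2+73+7+1+40 = 163, so the proportions are 0.00613, 0.00613, 0.13497, 0.07362, 0.02454, 0.01227, 0.44785, 0.04294, 0.00613, 0.2454 (working shown to 5 dp, full precision carried).
H' = −Σ pᵢ ln pᵢ = −((-0.03125) + (-0.03125) + (-0.27030) + (-0.19206) + (-0.09098) + (-0.05400) + (-0.35976) + (-0.13518) + (-0.03125) + (-0.34475)) = 1.54078.
With S = 10 species, ln S = 2.30259, so J = 1.54078/2.30259 = 0.66915, i.e. 0.669 to 3 decimal places.

0.669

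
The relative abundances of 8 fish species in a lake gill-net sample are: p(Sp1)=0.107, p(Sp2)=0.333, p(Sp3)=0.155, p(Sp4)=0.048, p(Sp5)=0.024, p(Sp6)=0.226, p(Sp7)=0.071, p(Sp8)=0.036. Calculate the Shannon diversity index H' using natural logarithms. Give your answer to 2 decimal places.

1.77

Each pᵢ ln pᵢ term (working shown to 4 dp, full precision carried): 0.107×(-2.2349)=-0.2391, 0.333×(-1.0996)=-0.3662, 0.155×(-1.8643)=-0.2890, 0.048×(-3.0366)=-0.1458, 0.024×(-3.7297)=-0.0895, 0.226×(-1.4872)=-0.3361, 0.071×(-2.6451)=-0.1878, 0.036×(-3.3242)=-0.1197.
Sum = -1.7731, so H' = 1.77.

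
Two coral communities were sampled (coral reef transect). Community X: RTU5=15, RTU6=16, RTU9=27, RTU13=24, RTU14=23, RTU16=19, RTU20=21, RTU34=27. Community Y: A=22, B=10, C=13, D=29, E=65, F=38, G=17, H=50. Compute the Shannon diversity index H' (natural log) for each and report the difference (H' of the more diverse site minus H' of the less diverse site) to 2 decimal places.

Community X: N=172, proportions 0.0872, 0.093, 0.157, 0.1395, 0.1337, 0.1105, 0.1221, 0.157, giving H' = 2.0590 (working shown to 4 dp, full precision carried).
Community Y: N=244, proportions 0.0902, 0.041, 0.0533, 0.1189, 0.2664, 0.1557, 0.0697, 0.2049, giving H' = 1.9097.
Difference = |2.0590 − 1.9097| = 0.1493, i.e. 0.15 to 2 decimal places.

0.15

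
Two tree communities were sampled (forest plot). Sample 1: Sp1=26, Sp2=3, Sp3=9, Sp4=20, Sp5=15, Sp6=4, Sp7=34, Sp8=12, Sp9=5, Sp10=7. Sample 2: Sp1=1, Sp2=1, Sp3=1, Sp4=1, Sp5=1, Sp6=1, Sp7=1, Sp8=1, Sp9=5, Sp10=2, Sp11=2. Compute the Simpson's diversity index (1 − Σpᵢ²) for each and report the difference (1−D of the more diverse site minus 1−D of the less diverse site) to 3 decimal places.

0.011

Sample 1: N=135, proportions 0.19259, 0.02222, 0.06667, 0.14815, 0.11111, 0.02963, 0.25185, 0.08889, 0.03704, 0.05185, giving 1−D = 0.84741 (working shown to 5 dp, full precision carried).
Sample 2: N=17, proportions 0.05882, 0.05882, 0.05882, 0.05882, 0.05882, 0.05882, 0.05882, 0.05882, 0.29412, 0.11765, 0.11765, giving 1−D = 0.85813.
Difference = |0.84741 − 0.85813| = 0.01072, i.e. 0.011 to 3 decimal places.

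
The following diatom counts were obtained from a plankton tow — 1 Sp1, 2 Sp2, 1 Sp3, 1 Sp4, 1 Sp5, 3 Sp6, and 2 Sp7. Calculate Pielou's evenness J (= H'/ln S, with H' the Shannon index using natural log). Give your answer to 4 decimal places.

0.9488

Total N = 1+2+1+1+1+3+2 = 11, so the proportions are 0.090909, 0.181818, 0.090909, 0.090909, 0.090909, 0.272727, 0.181818 (working shown to 6 dp, full precision carried).
H' = −Σ pᵢ ln pᵢ = −((-0.217990) + (-0.309954) + (-0.217990) + (-0.217990) + (-0.217990) + (-0.354350) + (-0.309954)) = 1.846220.
With S = 7 species, ln S = 1.945910, so J = 1.846220/1.945910 = 0.948770, i.e. 0.9488 to 4 decimal places.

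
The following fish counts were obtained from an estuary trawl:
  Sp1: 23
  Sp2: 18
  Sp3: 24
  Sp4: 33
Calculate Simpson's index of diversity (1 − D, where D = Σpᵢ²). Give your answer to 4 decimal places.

0.7378

Total N = 23+18+24+33 = 98, so the proportions are 0.234694, 0.183673, 0.244898, 0.336735 (working shown to 6 dp, full precision carried).
D = 0.234694² + 0.183673² + 0.244898² + 0.336735² = 0.055081 + 0.033736 + 0.059975 + 0.113390 = 0.262182.
So 1 − D = 0.737818, i.e. 0.7378 to 4 decimal places.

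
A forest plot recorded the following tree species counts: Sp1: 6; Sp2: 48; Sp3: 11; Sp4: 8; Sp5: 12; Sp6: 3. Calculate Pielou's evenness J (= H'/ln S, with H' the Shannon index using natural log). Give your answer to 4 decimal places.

Total N = 6+48+11+8+12+3 = 88, so the proportions are 0.068182, 0.545455, 0.125, 0.090909, 0.136364, 0.034091 (working shown to 6 dp, full precision carried).
H' = −Σ pᵢ ln pᵢ = −((-0.183108) + (-0.330620) + (-0.259930) + (-0.217990) + (-0.271695) + (-0.115184)) = 1.378527.
With S = 6 species, ln S = 1.791759, so J = 1.378527/1.791759 = 0.769370, i.e. 0.7694 to 4 decimal places.

0.7694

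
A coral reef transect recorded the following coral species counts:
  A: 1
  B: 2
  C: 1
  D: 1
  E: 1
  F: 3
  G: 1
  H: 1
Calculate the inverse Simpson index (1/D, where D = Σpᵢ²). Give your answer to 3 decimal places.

6.368

Total N = 1+2+1+1+1+3+1+1 = 11, so the proportions are 0.0909091, 0.1818182, 0.0909091, 0.0909091, 0.0909091, 0.2727273, 0.0909091, 0.0909091 (working shown to 7 dp, full precision carried).
D = 0.0909091² + 0.1818182² + 0.0909091² + 0.0909091² + 0.0909091² + 0.2727273² + 0.0909091² + 0.0909091² = 0.0082645 + 0.0330579 + 0.0082645 + 0.0082645 + 0.0082645 + 0.0743802 + 0.0082645 + 0.0082645 = 0.1570248.
So 1/D = 6.36842, i.e. 6.368 to 3 decimal places.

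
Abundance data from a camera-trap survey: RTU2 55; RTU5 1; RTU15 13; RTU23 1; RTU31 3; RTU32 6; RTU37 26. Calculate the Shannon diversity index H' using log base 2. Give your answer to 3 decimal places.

1.871

Total N = 55+1+13+1+3+6+26 = 105, so the proportions are 0.52381, 0.00952, 0.12381, 0.00952, 0.02857, 0.05714, 0.24762 (working shown to 5 dp, full precision carried).
Each pᵢ log₂ pᵢ term: 0.52381×(-0.93289)=-0.48865, 0.00952×(-6.71425)=-0.06395, 0.12381×(-3.01381)=-0.37314, 0.00952×(-6.71425)=-0.06395, 0.02857×(-5.12928)=-0.14655, 0.05714×(-4.12928)=-0.23596, 0.24762×(-2.01381)=-0.49866.
Sum = -1.87085, so H' = 1.871.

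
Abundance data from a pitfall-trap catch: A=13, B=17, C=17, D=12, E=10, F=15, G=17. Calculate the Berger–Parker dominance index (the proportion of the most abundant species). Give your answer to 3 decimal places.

0.168

Total N = 13+17+17+12+10+15+17 = 101, so the proportions are 0.12871, 0.16832, 0.16832, 0.11881, 0.09901, 0.14851, 0.16832 (working shown to 5 dp, full precision carried).
The largest proportion is 0.16832, i.e. d = 0.168 to 3 decimal places.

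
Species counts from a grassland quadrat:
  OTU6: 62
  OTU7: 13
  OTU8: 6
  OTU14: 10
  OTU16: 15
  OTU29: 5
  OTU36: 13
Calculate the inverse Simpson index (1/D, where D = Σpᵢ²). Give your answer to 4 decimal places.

3.3660

Total N = 62+13+6+10+15+5+13 = 124, so the proportions are 0.5, 0.10483871, 0.0483871, 0.08064516, 0.12096774, 0.04032258, 0.10483871 (working shown to 8 dp, full precision carried).
D = 0.5² + 0.10483871² + 0.0483871² + 0.08064516² + 0.12096774² + 0.04032258² + 0.10483871² = 0.25000000 + 0.01099116 + 0.00234131 + 0.00650364 + 0.01463319 + 0.00162591 + 0.01099116 = 0.29708637.
So 1/D = 3.366025, i.e. 3.3660 to 4 decimal places.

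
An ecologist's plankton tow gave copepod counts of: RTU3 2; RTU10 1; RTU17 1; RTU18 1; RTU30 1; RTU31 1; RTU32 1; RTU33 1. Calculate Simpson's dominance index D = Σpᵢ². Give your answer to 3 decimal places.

0.136

Total N = 2+1+1+1+1+1+1+1 = 9, so the proportions are 0.22222, 0.11111, 0.11111, 0.11111, 0.11111, 0.11111, 0.11111, 0.11111 (working shown to 5 dp, full precision carried).
D = 0.22222² + 0.11111² + 0.11111² + 0.11111² + 0.11111² + 0.11111² + 0.11111² + 0.11111² = 0.04938 + 0.01235 + 0.01235 + 0.01235 + 0.01235 + 0.01235 + 0.01235 + 0.01235 = 0.13580.
To 3 decimal places, D = 0.136.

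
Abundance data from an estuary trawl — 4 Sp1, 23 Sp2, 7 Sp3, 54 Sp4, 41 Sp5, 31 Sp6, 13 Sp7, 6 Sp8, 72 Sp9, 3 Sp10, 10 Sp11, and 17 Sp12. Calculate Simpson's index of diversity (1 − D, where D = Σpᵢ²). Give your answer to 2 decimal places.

Total N = 4+23+7+54+41+31+13+6+72+3+10+17 = 281, so the proportions are 0.0142, 0.0819, 0.0249, 0.1922, 0.1459, 0.1103, 0.0463, 0.0214, 0.2562, 0.0107, 0.0356, 0.0605 (working shown to 4 dp, full precision carried).
D = 0.0142² + 0.0819² + 0.0249² + 0.1922² + 0.1459² + 0.1103² + 0.0463² + 0.0214² + 0.2562² + 0.0107² + 0.0356² + 0.0605² = 0.0002 + 0.0067 + 0.0006 + 0.0369 + 0.0213 + 0.0122 + 0.0021 + 0.0005 + 0.0657 + 0.0001 + 0.0013 + 0.0037 = 0.1512.
So 1 − D = 0.8488, i.e. 0.85 to 2 decimal places.

0.85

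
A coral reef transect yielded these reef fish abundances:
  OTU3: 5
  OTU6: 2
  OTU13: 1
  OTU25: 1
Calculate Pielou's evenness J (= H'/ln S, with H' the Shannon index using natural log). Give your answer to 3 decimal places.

Total N = 5+2+1+1 = 9, so the proportions are 0.55556, 0.22222, 0.11111, 0.11111 (working shown to 5 dp, full precision carried).
H' = −Σ pᵢ ln pᵢ = −((-0.32655) + (-0.33424) + (-0.24414) + (-0.24414)) = 1.14906.
With S = 4 species, ln S = 1.38629, so J = 1.14906/1.38629 = 0.82887, i.e. 0.829 to 3 decimal places.

0.829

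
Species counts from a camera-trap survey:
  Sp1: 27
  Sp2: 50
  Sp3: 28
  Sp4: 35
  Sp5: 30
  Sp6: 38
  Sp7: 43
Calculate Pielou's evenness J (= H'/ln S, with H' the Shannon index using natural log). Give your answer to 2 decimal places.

0.99

Total N = 27+50+28+35+30+38+43 = 251, so the proportions are 0.1076, 0.1992, 0.1116, 0.1394, 0.1195, 0.1514, 0.1713 (working shown to 4 dp, full precision carried).
H' = −Σ pᵢ ln pᵢ = −((-0.2398) + (-0.3214) + (-0.2447) + (-0.2747) + (-0.2539) + (-0.2858) + (-0.3022)) = 1.9226.
With S = 7 species, ln S = 1.9459, so J = 1.9226/1.9459 = 0.9880, i.e. 0.99 to 2 decimal places.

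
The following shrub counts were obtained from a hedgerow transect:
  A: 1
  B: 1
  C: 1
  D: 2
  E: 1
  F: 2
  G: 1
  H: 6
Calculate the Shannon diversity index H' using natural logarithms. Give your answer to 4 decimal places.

Total N = 1+1+1+2+1+2+1+6 = 15, so the proportions are 0.066667, 0.066667, 0.066667, 0.133333, 0.066667, 0.133333, 0.066667, 0.4 (working shown to 6 dp, full precision carried).
Each pᵢ ln pᵢ term: 0.066667×(-2.708050)=-0.180537, 0.066667×(-2.708050)=-0.180537, 0.066667×(-2.708050)=-0.180537, 0.133333×(-2.014903)=-0.268654, 0.066667×(-2.708050)=-0.180537, 0.133333×(-2.014903)=-0.268654, 0.066667×(-2.708050)=-0.180537, 0.4×(-0.916291)=-0.366516.
Sum = -1.806507, so H' = 1.8065.

1.8065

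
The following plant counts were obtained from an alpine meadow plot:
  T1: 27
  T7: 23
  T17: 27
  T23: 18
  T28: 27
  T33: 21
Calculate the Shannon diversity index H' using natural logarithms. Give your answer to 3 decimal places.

Total N = 27+23+27+18+27+21 = 143, so the proportions are 0.18881, 0.16084, 0.18881, 0.12587, 0.18881, 0.14685 (working shown to 5 dp, full precision carried).
Each pᵢ ln pᵢ term: 0.18881×(-1.66701)=-0.31475, 0.16084×(-1.82735)=-0.29391, 0.18881×(-1.66701)=-0.31475, 0.12587×(-2.07247)=-0.26087, 0.18881×(-1.66701)=-0.31475, 0.14685×(-1.91832)=-0.28171.
Sum = -1.78074, so H' = 1.781.

1.781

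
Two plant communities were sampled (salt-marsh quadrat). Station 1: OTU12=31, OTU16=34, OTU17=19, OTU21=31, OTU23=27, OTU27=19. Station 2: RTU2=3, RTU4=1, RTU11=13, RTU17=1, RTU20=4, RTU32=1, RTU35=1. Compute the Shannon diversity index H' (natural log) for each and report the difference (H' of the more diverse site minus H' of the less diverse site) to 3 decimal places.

Station 1: N=161, proportions 0.19255, 0.21118, 0.11801, 0.19255, 0.1677, 0.11801, giving H' = 1.76662 (working shown to 5 dp, full precision carried).
Station 2: N=24, proportions 0.125, 0.04167, 0.54167, 0.04167, 0.16667, 0.04167, 0.04167, giving H' = 1.42033.
Difference = |1.76662 − 1.42033| = 0.34629, i.e. 0.346 to 3 decimal places.

0.346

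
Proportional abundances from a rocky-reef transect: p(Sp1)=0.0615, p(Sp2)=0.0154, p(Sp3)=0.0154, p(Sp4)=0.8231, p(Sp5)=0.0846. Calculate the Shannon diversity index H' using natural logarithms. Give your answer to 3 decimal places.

0.669

Each pᵢ ln pᵢ term (working shown to 5 dp, full precision carried): 0.0615×(-2.78872)=-0.17151, 0.0154×(-4.17339)=-0.06427, 0.0154×(-4.17339)=-0.06427, 0.8231×(-0.19468)=-0.16024, 0.0846×(-2.46982)=-0.20895.
Sum = -0.66923, so H' = 0.669.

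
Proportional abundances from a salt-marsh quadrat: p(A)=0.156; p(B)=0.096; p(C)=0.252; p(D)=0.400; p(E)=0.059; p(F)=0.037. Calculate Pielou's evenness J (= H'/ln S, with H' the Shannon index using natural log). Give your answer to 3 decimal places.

H' = −Σ pᵢ ln pᵢ = −((-0.28983) + (-0.22497) + (-0.34734) + (-0.36652) + (-0.16698) + (-0.12198)) = 1.51762 (working shown to 5 dp, full precision carried).
With S = 6 species, ln S = 1.79176, so J = 1.51762/1.79176 = 0.84700, i.e. 0.847 to 3 decimal places.

0.847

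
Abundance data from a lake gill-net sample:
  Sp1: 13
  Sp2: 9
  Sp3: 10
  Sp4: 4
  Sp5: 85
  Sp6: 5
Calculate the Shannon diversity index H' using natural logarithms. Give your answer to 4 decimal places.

Total N = 13+9+10+4+85+5 = 126, so the proportions are 0.103175, 0.071429, 0.079365, 0.031746, 0.674603, 0.039683 (working shown to 6 dp, full precision carried).
Each pᵢ ln pᵢ term: 0.103175×(-2.271333)=-0.234344, 0.071429×(-2.639057)=-0.188504, 0.079365×(-2.533697)=-0.201087, 0.031746×(-3.449988)=-0.109523, 0.674603×(-0.393631)=-0.265544, 0.039683×(-3.226844)=-0.128049.
Sum = -1.127052, so H' = 1.1271.

1.1271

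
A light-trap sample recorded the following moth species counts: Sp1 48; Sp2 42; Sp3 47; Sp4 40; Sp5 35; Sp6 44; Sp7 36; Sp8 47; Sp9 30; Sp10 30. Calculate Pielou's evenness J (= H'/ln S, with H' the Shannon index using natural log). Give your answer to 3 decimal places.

0.994

Total N = 48+42+47+40+35+44+36+47+30+30 = 399, so the proportions are 0.1203, 0.10526, 0.11779, 0.10025, 0.08772, 0.11028, 0.09023, 0.11779, 0.07519, 0.07519 (working shown to 5 dp, full precision carried).
H' = −Σ pᵢ ln pᵢ = −((-0.25477) + (-0.23698) + (-0.25194) + (-0.23058) + (-0.21347) + (-0.24313) + (-0.21703) + (-0.25194) + (-0.19457) + (-0.19457)) = 2.28899.
With S = 10 species, ln S = 2.30259, so J = 2.28899/2.30259 = 0.99410, i.e. 0.994 to 3 decimal places.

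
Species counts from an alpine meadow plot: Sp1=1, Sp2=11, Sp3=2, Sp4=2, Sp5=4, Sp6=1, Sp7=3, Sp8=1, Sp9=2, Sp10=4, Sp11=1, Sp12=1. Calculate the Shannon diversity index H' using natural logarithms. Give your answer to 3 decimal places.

2.135

Total N = 1+11+2+2+4+1+3+1+2+4+1+1 = 33, so the proportions are 0.0303, 0.33333, 0.06061, 0.06061, 0.12121, 0.0303, 0.09091, 0.0303, 0.06061, 0.12121, 0.0303, 0.0303 (working shown to 5 dp, full precision carried).
Each pᵢ ln pᵢ term: 0.0303×(-3.49651)=-0.10595, 0.33333×(-1.09861)=-0.36620, 0.06061×(-2.80336)=-0.16990, 0.06061×(-2.80336)=-0.16990, 0.12121×(-2.11021)=-0.25578, 0.0303×(-3.49651)=-0.10595, 0.09091×(-2.39790)=-0.21799, 0.0303×(-3.49651)=-0.10595, 0.06061×(-2.80336)=-0.16990, 0.12121×(-2.11021)=-0.25578, 0.0303×(-3.49651)=-0.10595, 0.0303×(-3.49651)=-0.10595.
Sum = -2.13524, so H' = 2.135.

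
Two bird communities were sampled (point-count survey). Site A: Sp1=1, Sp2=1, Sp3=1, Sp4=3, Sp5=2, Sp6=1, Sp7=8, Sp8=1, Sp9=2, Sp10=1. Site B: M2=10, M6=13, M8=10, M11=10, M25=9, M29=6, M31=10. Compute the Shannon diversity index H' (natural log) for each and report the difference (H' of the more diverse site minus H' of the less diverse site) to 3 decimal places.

0.038

Site A: N=21, proportions 0.04762, 0.04762, 0.04762, 0.14286, 0.09524, 0.04762, 0.38095, 0.04762, 0.09524, 0.04762, giving H' = 1.96338 (working shown to 5 dp, full precision carried).
Site B: N=68, proportions 0.14706, 0.19118, 0.14706, 0.14706, 0.13235, 0.08824, 0.14706, giving H' = 1.92578.
Difference = |1.96338 − 1.92578| = 0.03760, i.e. 0.038 to 3 decimal places.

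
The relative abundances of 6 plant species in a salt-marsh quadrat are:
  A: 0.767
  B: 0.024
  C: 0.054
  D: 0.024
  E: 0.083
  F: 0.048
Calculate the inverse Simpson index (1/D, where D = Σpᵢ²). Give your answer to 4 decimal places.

1.6624

D = 0.767² + 0.024² + 0.054² + 0.024² + 0.083² + 0.048² = 0.5882890 + 0.0005760 + 0.0029160 + 0.0005760 + 0.0068890 + 0.0023040 = 0.6015500 (working shown to 7 dp, full precision carried).
So 1/D = 1.662372, i.e. 1.6624 to 4 decimal places.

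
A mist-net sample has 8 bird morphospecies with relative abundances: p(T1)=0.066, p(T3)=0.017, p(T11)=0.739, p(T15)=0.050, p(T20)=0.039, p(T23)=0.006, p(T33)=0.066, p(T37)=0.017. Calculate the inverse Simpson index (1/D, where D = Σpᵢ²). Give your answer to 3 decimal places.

1.787

D = 0.066² + 0.017² + 0.739² + 0.05² + 0.039² + 0.006² + 0.066² + 0.017² = 0.004356 + 0.000289 + 0.546121 + 0.002500 + 0.001521 + 0.000036 + 0.004356 + 0.000289 = 0.559468 (working shown to 6 dp, full precision carried).
So 1/D = 1.78741, i.e. 1.787 to 3 decimal places.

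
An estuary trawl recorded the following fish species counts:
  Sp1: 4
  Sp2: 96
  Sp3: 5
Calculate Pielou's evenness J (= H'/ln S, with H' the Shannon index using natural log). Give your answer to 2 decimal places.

Total N = 4+96+5 = 105, so the proportions are 0.0381, 0.9143, 0.0476 (working shown to 4 dp, full precision carried).
H' = −Σ pᵢ ln pᵢ = −((-0.1245) + (-0.0819) + (-0.1450)) = 0.3514.
With S = 3 species, ln S = 1.0986, so J = 0.3514/1.0986 = 0.3198, i.e. 0.32 to 2 decimal places.

0.32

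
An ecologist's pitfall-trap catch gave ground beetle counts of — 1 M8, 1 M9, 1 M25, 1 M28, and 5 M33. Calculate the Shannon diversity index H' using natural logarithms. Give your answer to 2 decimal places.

Total N = 1+1+1+1+5 = 9, so the proportions are 0.1111, 0.1111, 0.1111, 0.1111, 0.5556 (working shown to 4 dp, full precision carried).
Each pᵢ ln pᵢ term: 0.1111×(-2.1972)=-0.2441, 0.1111×(-2.1972)=-0.2441, 0.1111×(-2.1972)=-0.2441, 0.1111×(-2.1972)=-0.2441, 0.5556×(-0.5878)=-0.3265.
Sum = -1.3031, so H' = 1.30.

1.30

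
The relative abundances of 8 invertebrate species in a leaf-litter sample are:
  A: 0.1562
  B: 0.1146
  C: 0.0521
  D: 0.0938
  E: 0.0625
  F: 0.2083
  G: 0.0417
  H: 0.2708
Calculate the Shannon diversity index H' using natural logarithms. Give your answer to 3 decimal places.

Each pᵢ ln pᵢ term (working shown to 5 dp, full precision carried): 0.1562×(-1.85662)=-0.29000, 0.1146×(-2.16631)=-0.24826, 0.0521×(-2.95459)=-0.15393, 0.0938×(-2.36659)=-0.22199, 0.0625×(-2.77259)=-0.17329, 0.2083×(-1.56878)=-0.32678, 0.0417×(-3.17725)=-0.13249, 0.2708×(-1.30637)=-0.35377.
Sum = -1.90050, so H' = 1.901.

1.901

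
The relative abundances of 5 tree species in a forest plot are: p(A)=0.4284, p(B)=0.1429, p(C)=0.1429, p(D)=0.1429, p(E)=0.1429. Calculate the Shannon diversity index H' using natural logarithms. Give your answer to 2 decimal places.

1.48

Each pᵢ ln pᵢ term (working shown to 4 dp, full precision carried): 0.4284×(-0.8477)=-0.3632, 0.1429×(-1.9456)=-0.2780, 0.1429×(-1.9456)=-0.2780, 0.1429×(-1.9456)=-0.2780, 0.1429×(-1.9456)=-0.2780.
Sum = -1.4753, so H' = 1.48.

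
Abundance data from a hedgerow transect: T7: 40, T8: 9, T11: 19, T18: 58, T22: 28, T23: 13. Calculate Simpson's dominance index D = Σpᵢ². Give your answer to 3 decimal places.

Total N = 40+9+19+58+28+13 = 167, so the proportions are 0.23952, 0.05389, 0.11377, 0.34731, 0.16766, 0.07784 (working shown to 5 dp, full precision carried).
D = 0.23952² + 0.05389² + 0.11377² + 0.34731² + 0.16766² + 0.07784² = 0.05737 + 0.00290 + 0.01294 + 0.12062 + 0.02811 + 0.00606 = 0.22801.
To 3 decimal places, D = 0.228.

0.228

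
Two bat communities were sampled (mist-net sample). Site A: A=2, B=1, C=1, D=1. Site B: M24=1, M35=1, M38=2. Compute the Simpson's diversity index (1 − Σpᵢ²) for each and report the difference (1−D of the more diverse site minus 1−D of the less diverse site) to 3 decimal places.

Site A: N=5, proportions 0.4, 0.2, 0.2, 0.2, giving 1−D = 0.72000 (working shown to 5 dp, full precision carried).
Site B: N=4, proportions 0.25, 0.25, 0.5, giving 1−D = 0.62500.
Difference = |0.72000 − 0.62500| = 0.09500, i.e. 0.095 to 3 decimal places.

0.095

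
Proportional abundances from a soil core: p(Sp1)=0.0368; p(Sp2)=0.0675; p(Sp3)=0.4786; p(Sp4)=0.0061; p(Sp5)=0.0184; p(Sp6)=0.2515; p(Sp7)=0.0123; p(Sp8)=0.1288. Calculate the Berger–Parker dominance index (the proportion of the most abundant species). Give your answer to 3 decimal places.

0.479

The largest proportion is 0.4786, i.e. d = 0.479 to 3 decimal places.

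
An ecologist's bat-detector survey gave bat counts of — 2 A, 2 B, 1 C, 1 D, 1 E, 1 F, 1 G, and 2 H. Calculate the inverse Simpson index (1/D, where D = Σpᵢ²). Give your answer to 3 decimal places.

Total N = 2+2+1+1+1+1+1+2 = 11, so the proportions are 0.1818182, 0.1818182, 0.0909091, 0.0909091, 0.0909091, 0.0909091, 0.0909091, 0.1818182 (working shown to 7 dp, full precision carried).
D = 0.1818182² + 0.1818182² + 0.0909091² + 0.0909091² + 0.0909091² + 0.0909091² + 0.0909091² + 0.1818182² = 0.0330579 + 0.0330579 + 0.0082645 + 0.0082645 + 0.0082645 + 0.0082645 + 0.0082645 + 0.0330579 = 0.1404959.
So 1/D = 7.11765, i.e. 7.118 to 3 decimal places.

7.118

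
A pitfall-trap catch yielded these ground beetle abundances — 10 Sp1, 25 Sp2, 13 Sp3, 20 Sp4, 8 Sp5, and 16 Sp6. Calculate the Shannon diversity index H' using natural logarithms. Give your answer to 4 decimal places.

1.7201

Total N = 10+25+13+20+8+16 = 92, so the proportions are 0.108696, 0.271739, 0.141304, 0.217391, 0.086957, 0.173913 (working shown to 6 dp, full precision carried).
Each pᵢ ln pᵢ term: 0.108696×(-2.219203)=-0.241218, 0.271739×(-1.302913)=-0.354052, 0.141304×(-1.956839)=-0.276510, 0.217391×(-1.526056)=-0.331751, 0.086957×(-2.442347)=-0.212378, 0.173913×(-1.749200)=-0.304209.
Sum = -1.720118, so H' = 1.7201.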